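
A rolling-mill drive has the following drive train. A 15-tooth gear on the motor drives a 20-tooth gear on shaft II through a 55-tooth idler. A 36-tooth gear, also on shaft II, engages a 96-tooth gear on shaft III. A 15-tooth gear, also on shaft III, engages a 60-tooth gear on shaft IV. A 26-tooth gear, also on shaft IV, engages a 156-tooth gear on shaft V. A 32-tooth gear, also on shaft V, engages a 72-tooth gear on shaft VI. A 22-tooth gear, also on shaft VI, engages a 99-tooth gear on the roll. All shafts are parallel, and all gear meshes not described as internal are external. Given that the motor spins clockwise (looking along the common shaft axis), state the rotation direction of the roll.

the motor → shaft II: driver → idler → driven is 2 external meshes, 2 reversals → CW.
shaft II → shaft III: external mesh, 1 reversal → CCW.
shaft III → shaft IV: external mesh, 1 reversal → CW.
shaft IV → shaft V: external mesh, 1 reversal → CCW.
shaft V → shaft VI: external mesh, 1 reversal → CW.
shaft VI → the roll: external mesh, 1 reversal → CCW.
7 reversals in total — an odd number — so the roll turns opposite to the motor.

counterclockwise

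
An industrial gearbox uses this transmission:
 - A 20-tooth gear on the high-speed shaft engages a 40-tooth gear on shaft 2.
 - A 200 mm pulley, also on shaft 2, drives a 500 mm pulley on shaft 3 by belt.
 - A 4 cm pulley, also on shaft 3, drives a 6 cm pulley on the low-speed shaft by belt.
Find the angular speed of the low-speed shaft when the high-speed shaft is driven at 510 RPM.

68 RPM

gear mesh 40/20 = 2 → 510/2 = 255 RPM
belt 500/200 = 2.5 → 255/2.5 = 102 RPM
belt 6/4 = 1.5 → 102/1.5 = 68 RPM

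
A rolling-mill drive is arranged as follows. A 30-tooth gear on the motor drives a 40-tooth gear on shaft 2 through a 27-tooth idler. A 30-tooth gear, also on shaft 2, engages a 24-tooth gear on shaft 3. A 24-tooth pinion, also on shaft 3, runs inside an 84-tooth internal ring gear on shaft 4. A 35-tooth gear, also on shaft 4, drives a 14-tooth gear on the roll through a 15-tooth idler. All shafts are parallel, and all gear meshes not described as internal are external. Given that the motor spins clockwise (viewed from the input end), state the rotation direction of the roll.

anticlockwise

the motor → shaft 2: driver → idler → driven is 2 external meshes, 2 reversals → CW.
shaft 2 → shaft 3: external mesh, 1 reversal → CCW.
shaft 3 → shaft 4: internal mesh, same direction → CCW.
shaft 4 → the roll: driver → idler → driven is 2 external meshes, 2 reversals → CCW.
5 reversals in total — an odd number — so the roll turns opposite to the motor.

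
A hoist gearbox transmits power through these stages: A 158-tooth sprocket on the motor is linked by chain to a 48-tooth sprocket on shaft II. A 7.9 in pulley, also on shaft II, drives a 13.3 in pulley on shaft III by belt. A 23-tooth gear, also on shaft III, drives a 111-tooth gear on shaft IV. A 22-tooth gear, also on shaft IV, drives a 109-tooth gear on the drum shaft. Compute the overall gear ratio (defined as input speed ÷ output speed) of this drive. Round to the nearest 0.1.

Each stage contributes driven/driver: chain 48/158 = 0.3038, belt 13.3/7.9 = 1.6835, gear mesh 111/23 = 4.8261, gear mesh 109/22 = 4.9545.
Overall: 0.3038 × 1.6835 × 4.8261 × 4.9545 = 12.229.

12.2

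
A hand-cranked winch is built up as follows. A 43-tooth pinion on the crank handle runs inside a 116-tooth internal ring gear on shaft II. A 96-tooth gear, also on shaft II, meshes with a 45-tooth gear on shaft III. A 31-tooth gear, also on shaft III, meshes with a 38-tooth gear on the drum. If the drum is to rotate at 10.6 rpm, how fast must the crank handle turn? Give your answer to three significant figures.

16.4 rpm

Overall ratio R = 2.6977 × 0.46875 × 1.2258 = 1.5501.
Required input speed = output speed × R = 10.6 × 1.5501 = 16.431 rpm.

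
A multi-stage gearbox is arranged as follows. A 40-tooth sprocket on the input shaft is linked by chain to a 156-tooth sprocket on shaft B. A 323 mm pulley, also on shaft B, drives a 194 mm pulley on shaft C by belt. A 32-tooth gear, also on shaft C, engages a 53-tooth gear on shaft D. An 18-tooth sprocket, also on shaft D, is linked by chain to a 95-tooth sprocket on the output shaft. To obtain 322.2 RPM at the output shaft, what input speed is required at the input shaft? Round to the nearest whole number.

Overall ratio R = 3.9 × 0.60062 × 1.6562 × 5.2778 = 20.476.
Required input speed = output speed × R = 322.2 × 20.476 = 6597.3 RPM.

6597 RPM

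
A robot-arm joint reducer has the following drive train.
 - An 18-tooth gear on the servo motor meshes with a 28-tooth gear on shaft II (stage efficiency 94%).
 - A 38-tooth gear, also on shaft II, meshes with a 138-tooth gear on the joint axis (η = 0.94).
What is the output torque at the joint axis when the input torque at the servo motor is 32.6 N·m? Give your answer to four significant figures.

After the gear mesh (28/18): 32.6 × 1.5556 × 0.94 = 47.668 N·m
After the gear mesh (138/38): 47.668 × 3.6316 × 0.94 = 162.73 N·m

162.7 N·m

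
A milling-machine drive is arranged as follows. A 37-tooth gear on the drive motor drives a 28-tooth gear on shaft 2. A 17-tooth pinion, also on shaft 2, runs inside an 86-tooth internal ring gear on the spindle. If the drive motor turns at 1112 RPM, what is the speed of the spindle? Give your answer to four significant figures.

Gear mesh: ratio = 28/37 = 0.75676, so shaft 2 turns at 1112 / 0.75676 = 1469.4 RPM.
Internal gear: ratio = 86/17 = 5.0588, so the spindle turns at 1469.4 / 5.0588 = 290.47 RPM.

290.5 RPM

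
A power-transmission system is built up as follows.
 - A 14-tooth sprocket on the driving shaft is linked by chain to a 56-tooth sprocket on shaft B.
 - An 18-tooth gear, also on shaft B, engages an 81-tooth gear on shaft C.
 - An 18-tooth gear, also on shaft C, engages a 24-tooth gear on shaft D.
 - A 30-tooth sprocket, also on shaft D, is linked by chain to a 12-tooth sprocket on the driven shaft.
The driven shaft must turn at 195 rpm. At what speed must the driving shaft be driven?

Overall ratio R = 4 × 4.5 × 1.3333 × 0.4 = 9.6.
Required input speed = output speed × R = 195 × 9.6 = 1872 rpm.

1872 rpm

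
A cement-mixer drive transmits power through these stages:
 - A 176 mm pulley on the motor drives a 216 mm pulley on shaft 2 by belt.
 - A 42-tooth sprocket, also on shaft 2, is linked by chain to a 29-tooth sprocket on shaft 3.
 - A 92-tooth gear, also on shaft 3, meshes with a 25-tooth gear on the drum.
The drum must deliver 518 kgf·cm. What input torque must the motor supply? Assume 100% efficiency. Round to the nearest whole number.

2250 kgf·cm

Overall ratio R = 1.2273 × 0.69048 × 0.27174 = 0.23027.
Input torque = output torque / R = 518 / 0.23027 = 2249.5 kgf·cm.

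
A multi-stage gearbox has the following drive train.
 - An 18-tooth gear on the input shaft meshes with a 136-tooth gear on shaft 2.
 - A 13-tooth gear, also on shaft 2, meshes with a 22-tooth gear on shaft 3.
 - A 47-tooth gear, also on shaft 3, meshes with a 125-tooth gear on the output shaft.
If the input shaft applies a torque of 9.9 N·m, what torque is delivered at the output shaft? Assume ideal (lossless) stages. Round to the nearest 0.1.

Gear mesh: ratio = 136/18 = 7.5556; torque at shaft 2 = 9.9 × 7.5556 = 74.8 N·m.
Gear mesh: ratio = 22/13 = 1.6923; torque at shaft 3 = 74.8 × 1.6923 = 126.58 N·m.
Gear mesh: ratio = 125/47 = 2.6596; torque at the output shaft = 126.58 × 2.6596 = 336.66 N·m.

336.7 N·m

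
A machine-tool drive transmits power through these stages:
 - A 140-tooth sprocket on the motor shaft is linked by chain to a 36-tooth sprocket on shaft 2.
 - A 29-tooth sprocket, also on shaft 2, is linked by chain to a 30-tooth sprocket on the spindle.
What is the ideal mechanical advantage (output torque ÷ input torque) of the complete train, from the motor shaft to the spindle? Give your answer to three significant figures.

0.266

Each stage contributes driven/driver: chain 36/140 = 0.25714, chain 30/29 = 1.0345.
Overall: 0.25714 × 1.0345 = 0.26601.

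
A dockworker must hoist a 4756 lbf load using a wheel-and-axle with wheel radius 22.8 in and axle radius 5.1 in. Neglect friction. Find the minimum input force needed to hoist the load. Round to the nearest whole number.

1064 lbf

Wheel-and-axle MA = R/r = 22.8/5.1 = 4.4706.
Effort = load / MA = 4756 / 4.4706 = 1063.8 lbf.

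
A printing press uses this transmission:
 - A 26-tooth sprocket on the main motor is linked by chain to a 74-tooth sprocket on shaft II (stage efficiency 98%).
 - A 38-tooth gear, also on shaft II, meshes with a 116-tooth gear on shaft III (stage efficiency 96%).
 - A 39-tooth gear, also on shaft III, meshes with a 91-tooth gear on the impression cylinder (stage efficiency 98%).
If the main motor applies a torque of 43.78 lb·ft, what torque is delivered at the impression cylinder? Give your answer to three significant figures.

After the chain (74/26): 43.78 × 2.8462 × 0.98 = 122.11 lb·ft
After the gear mesh (116/38): 122.11 × 3.0526 × 0.96 = 357.85 lb·ft
After the gear mesh (91/39): 357.85 × 2.3333 × 0.98 = 818.29 lb·ft

818 lb·ft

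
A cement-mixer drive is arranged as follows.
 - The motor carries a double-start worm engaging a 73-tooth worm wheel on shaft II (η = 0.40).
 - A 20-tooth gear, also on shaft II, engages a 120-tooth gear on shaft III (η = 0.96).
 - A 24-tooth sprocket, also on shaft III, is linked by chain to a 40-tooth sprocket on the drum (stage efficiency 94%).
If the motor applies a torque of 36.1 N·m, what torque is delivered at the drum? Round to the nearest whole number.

4756 N·m

After the worm (73/2): 36.1 × 36.5 × 0.40 = 527.06 N·m
After the gear mesh (120/20): 527.06 × 6 × 0.96 = 3035.9 N·m
After the chain (40/24): 3035.9 × 1.6667 × 0.94 = 4756.2 N·m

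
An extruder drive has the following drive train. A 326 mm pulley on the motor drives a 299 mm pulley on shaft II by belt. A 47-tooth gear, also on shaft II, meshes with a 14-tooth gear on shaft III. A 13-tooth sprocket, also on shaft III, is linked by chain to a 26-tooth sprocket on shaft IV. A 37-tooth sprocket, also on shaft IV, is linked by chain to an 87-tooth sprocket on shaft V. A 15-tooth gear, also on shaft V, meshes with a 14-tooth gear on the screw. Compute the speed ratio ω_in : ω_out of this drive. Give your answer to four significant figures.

Each stage contributes driven/driver: belt 299/326 = 0.91718, gear mesh 14/47 = 0.29787, chain 26/13 = 2, chain 87/37 = 2.3514, gear mesh 14/15 = 0.93333.
Overall: 0.91718 × 0.29787 × 2 × 2.3514 × 0.93333 = 1.1991.

1.199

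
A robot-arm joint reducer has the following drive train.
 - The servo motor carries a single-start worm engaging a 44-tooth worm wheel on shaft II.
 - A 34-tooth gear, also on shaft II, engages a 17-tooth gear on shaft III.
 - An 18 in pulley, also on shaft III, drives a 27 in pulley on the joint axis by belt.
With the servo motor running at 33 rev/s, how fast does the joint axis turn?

worm 44/1 = 44 → 33/44 = 0.75 rev/s
gear mesh 17/34 = 0.5 → 0.75/0.5 = 1.5 rev/s
belt 27/18 = 1.5 → 1.5/1.5 = 1 rev/s

1 rev/s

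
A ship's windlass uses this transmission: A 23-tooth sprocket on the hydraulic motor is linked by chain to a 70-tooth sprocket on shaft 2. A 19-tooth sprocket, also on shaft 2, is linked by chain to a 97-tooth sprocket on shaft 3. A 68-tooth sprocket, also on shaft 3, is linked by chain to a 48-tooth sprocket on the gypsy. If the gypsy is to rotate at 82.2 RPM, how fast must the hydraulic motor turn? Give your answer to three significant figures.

902 RPM

Overall ratio R = 3.0435 × 5.1053 × 0.70588 = 10.968.
Required input speed = output speed × R = 82.2 × 10.968 = 901.56 RPM.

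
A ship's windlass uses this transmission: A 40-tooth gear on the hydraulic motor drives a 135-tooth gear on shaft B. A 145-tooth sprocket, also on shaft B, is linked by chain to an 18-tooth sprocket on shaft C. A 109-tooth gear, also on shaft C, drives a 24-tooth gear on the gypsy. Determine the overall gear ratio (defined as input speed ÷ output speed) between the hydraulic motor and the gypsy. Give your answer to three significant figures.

Each stage contributes driven/driver: gear mesh 135/40 = 3.375, chain 18/145 = 0.12414, gear mesh 24/109 = 0.22018.
Overall: 3.375 × 0.12414 × 0.22018 = 0.092249.

0.0922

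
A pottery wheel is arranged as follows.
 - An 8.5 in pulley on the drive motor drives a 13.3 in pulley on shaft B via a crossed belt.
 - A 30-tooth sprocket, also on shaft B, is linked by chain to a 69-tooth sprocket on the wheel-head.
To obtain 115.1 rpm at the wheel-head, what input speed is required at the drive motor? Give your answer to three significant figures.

414 rpm

Overall ratio R = 1.5647 × 2.3 = 3.5988.
Required input speed = output speed × R = 115.1 × 3.5988 = 414.22 rpm.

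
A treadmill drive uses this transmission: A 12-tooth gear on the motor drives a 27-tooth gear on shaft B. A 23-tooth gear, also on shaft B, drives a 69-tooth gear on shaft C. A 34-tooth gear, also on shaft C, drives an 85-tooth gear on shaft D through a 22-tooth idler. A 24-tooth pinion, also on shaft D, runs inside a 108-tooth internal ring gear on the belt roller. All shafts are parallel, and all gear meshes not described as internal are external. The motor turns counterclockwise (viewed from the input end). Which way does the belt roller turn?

counterclockwise

the motor → shaft B: external mesh, 1 reversal → CW.
shaft B → shaft C: external mesh, 1 reversal → CCW.
shaft C → shaft D: driver → idler → driven is 2 external meshes, 2 reversals → CCW.
shaft D → the belt roller: internal mesh, same direction → CCW.
4 reversals in total — an even number — so the belt roller turns the same way as the motor.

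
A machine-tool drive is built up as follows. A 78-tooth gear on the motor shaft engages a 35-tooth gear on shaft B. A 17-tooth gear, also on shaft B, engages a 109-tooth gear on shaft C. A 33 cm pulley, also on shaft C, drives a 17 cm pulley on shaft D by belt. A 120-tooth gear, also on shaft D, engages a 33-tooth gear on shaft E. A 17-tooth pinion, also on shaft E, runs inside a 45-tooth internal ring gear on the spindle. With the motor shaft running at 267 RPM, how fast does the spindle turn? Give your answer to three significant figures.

247 RPM

the motor shaft → shaft B (gear mesh, 35/78): 267 ÷ 0.44872 = 595.03 RPM
shaft B → shaft C (gear mesh, 109/17): 595.03 ÷ 6.4118 = 92.803 RPM
shaft C → shaft D (belt, 17/33): 92.803 ÷ 0.51515 = 180.15 RPM
shaft D → shaft E (gear mesh, 33/120): 180.15 ÷ 0.275 = 655.08 RPM
shaft E → the spindle (internal gear, 45/17): 655.08 ÷ 2.6471 = 247.47 RPM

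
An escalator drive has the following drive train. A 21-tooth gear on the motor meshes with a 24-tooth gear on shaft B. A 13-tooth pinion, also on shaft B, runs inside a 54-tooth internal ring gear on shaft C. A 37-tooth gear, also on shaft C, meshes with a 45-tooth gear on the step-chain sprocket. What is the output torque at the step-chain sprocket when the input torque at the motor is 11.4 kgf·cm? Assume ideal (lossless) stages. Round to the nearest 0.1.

After the gear mesh (24/21): 11.4 × 1.1429 = 13.029 kgf·cm
After the internal gear (54/13): 13.029 × 4.1538 = 54.119 kgf·cm
After the gear mesh (45/37): 54.119 × 1.2162 = 65.82 kgf·cm

65.8 kgf·cm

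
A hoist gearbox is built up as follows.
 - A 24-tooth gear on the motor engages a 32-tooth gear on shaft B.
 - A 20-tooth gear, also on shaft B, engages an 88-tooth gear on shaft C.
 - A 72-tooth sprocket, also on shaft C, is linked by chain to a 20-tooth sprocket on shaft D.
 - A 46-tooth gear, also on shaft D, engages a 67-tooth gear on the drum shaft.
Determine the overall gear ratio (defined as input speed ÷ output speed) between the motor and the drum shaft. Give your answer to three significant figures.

Each stage contributes driven/driver: gear mesh 32/24 = 1.3333, gear mesh 88/20 = 4.4, chain 20/72 = 0.27778, gear mesh 67/46 = 1.4565.
Overall: 1.3333 × 4.4 × 0.27778 × 1.4565 = 2.3736.

2.37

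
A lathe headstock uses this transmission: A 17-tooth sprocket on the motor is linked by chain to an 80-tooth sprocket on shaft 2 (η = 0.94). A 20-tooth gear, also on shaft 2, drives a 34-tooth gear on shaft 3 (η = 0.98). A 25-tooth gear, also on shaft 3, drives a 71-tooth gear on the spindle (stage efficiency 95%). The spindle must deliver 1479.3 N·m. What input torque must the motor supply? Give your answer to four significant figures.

Overall ratio R = 4.7059 × 1.7 × 2.84 = 22.72; overall efficiency η = 0.94 × 0.98 × 0.95 = 0.8751.
Input torque = output torque / (R × η) = 1479.3 / (22.72 × 0.8751) = 74.4 N·m.

74.40 N·m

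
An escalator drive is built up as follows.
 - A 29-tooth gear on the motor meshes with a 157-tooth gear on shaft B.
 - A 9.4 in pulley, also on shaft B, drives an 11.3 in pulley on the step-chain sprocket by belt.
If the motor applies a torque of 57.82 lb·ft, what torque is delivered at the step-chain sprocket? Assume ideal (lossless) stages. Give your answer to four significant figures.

gear mesh 157/29 = 5.4138 → τ = 57.82·5.4138 = 313.03 lb·ft
belt 11.3/9.4 = 1.2021 → τ = 313.03·1.2021 = 376.3 lb·ft

376.3 lb·ft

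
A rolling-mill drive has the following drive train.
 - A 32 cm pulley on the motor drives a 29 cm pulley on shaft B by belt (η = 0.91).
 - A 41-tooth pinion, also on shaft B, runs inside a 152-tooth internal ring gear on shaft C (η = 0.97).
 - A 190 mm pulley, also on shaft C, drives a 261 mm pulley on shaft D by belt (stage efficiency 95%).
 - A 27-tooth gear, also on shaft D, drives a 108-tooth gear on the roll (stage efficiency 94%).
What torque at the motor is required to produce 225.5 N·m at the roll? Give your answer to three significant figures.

Overall ratio R = 0.90625 × 3.7073 × 1.3737 × 4 = 18.461; overall efficiency η = 0.91 × 0.97 × 0.95 × 0.94 = 0.7883.
Input torque = output torque / (R × η) = 225.5 / (18.461 × 0.7883) = 15.496 N·m.

15.5 N·m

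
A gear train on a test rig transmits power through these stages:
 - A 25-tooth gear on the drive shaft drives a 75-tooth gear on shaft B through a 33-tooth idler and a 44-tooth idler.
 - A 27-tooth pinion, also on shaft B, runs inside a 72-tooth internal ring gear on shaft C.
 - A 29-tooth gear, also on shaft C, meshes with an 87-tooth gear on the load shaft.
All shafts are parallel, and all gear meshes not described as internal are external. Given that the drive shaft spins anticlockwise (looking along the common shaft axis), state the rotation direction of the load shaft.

anticlockwise

the drive shaft → shaft B: driver → idler → idler → driven is 3 external meshes, 3 reversals → CW.
shaft B → shaft C: internal mesh, same direction → CW.
shaft C → the load shaft: external mesh, 1 reversal → CCW.
4 reversals in total — an even number — so the load shaft turns the same way as the drive shaft.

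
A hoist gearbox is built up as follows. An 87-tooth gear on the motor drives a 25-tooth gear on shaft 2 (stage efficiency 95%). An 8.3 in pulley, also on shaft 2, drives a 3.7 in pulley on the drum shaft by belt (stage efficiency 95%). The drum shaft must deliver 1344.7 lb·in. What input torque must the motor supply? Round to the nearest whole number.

11631 lb·in

Overall ratio R = 0.28736 × 0.44578 = 0.1281; overall efficiency η = 0.95 × 0.95 = 0.9025.
Input torque = output torque / (R × η) = 1344.7 / (0.1281 × 0.9025) = 11631 lb·in.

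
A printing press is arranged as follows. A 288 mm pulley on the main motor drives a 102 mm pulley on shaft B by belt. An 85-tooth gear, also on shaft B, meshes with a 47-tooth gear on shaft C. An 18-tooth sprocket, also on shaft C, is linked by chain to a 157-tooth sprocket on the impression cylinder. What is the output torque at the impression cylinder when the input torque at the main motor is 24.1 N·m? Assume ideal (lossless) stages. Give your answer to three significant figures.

After the belt (102/288): 24.1 × 0.35417 = 8.5354 N·m
After the gear mesh (47/85): 8.5354 × 0.55294 = 4.7196 N·m
After the chain (157/18): 4.7196 × 8.7222 = 41.165 N·m

41.2 N·m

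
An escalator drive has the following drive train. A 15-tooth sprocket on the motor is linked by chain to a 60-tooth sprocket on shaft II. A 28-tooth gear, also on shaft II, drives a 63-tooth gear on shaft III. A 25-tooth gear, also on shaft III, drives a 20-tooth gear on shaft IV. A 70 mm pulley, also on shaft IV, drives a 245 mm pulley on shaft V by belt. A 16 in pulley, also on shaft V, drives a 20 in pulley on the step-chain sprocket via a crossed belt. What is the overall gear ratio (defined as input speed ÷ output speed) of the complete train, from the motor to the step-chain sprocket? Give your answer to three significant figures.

31.5

Each stage contributes driven/driver: chain 60/15 = 4, gear mesh 63/28 = 2.25, gear mesh 20/25 = 0.8, belt 245/70 = 3.5, belt 20/16 = 1.25.
Overall: 4 × 2.25 × 0.8 × 3.5 × 1.25 = 31.5.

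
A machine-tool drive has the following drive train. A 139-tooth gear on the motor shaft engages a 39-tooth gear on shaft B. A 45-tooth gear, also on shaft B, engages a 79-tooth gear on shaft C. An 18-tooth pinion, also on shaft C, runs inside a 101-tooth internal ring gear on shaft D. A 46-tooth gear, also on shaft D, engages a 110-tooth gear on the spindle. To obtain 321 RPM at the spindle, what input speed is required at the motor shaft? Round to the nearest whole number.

Overall ratio R = 0.28058 × 1.7556 × 5.6111 × 2.3913 = 6.6092.
Required input speed = output speed × R = 321 × 6.6092 = 2121.5 RPM.

2122 RPM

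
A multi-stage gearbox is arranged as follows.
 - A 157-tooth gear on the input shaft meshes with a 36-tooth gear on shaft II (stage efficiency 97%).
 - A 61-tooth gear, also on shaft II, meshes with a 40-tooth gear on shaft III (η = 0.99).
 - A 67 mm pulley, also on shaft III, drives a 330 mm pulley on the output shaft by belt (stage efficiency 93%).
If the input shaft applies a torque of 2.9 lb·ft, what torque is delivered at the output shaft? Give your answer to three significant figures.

1.92 lb·ft

After the gear mesh (36/157): 2.9 × 0.2293 × 0.97 = 0.64502 lb·ft
After the gear mesh (40/61): 0.64502 × 0.65574 × 0.99 = 0.41873 lb·ft
After the belt (330/67): 0.41873 × 4.9254 × 0.93 = 1.9181 lb·ft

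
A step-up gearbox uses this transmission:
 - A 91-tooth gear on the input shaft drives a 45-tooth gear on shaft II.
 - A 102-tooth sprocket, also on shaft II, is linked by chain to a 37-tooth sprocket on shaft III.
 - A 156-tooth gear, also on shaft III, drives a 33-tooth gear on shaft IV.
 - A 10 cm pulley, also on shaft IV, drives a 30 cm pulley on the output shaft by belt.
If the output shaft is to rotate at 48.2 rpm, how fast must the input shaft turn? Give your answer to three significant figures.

Overall ratio R = 0.49451 × 0.36275 × 0.21154 × 3 = 0.11384.
Required input speed = output speed × R = 48.2 × 0.11384 = 5.4869 rpm.

5.49 rpm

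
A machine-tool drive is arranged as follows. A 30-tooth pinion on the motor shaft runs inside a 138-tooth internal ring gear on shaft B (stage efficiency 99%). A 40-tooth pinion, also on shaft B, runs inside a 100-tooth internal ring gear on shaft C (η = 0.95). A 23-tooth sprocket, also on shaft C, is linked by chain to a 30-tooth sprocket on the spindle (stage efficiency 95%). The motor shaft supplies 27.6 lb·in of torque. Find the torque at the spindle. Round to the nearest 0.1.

internal gear 138/30 = 4.6 → τ = 27.6·4.6·0.99 = 125.69 lb·in
internal gear 100/40 = 2.5 → τ = 125.69·2.5·0.95 = 298.51 lb·in
chain 30/23 = 1.3043 → τ = 298.51·1.3043·0.95 = 369.9 lb·in

369.9 lb·in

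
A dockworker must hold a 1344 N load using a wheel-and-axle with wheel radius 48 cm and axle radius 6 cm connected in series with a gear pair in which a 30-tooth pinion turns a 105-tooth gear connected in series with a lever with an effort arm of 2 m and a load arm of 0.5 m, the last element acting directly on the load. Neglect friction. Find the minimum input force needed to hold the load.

Wheel-and-axle MA = R/r = 48/6 = 8.
Gear pair MA = 105/30 = 3.5.
Lever MA = effort arm / load arm = 2/0.5 = 4.
Combined ideal MA = 8 × 3.5 × 4 = 112.
Effort = load / MA = 1344 / 112 = 12 N.

12 N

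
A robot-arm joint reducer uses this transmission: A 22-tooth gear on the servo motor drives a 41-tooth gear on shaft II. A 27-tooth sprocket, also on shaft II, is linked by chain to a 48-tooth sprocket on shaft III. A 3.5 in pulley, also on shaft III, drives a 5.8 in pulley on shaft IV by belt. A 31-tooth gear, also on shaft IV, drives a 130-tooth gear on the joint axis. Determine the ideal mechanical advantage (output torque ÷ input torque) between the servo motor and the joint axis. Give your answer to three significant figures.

Each stage contributes driven/driver: gear mesh 41/22 = 1.8636, chain 48/27 = 1.7778, belt 5.8/3.5 = 1.6571, gear mesh 130/31 = 4.1935.
Overall: 1.8636 × 1.7778 × 1.6571 × 4.1935 = 23.024.

23.0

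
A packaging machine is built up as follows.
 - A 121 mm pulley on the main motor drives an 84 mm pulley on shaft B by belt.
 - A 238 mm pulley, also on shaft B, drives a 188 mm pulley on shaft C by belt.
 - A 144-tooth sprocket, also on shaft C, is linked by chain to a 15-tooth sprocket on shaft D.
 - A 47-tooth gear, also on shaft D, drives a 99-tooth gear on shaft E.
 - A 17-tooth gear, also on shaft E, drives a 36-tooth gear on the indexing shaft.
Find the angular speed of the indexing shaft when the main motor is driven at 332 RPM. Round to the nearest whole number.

1303 RPM

Belt: ratio = 84/121 = 0.69421, so shaft B turns at 332 / 0.69421 = 478.24 RPM.
Belt: ratio = 188/238 = 0.78992, so shaft C turns at 478.24 / 0.78992 = 605.43 RPM.
Chain: ratio = 15/144 = 0.10417, so shaft D turns at 605.43 / 0.10417 = 5812.1 RPM.
Gear mesh: ratio = 99/47 = 2.1064, so shaft E turns at 5812.1 / 2.1064 = 2759.3 RPM.
Gear mesh: ratio = 36/17 = 2.1176, so the indexing shaft turns at 2759.3 / 2.1176 = 1303 RPM.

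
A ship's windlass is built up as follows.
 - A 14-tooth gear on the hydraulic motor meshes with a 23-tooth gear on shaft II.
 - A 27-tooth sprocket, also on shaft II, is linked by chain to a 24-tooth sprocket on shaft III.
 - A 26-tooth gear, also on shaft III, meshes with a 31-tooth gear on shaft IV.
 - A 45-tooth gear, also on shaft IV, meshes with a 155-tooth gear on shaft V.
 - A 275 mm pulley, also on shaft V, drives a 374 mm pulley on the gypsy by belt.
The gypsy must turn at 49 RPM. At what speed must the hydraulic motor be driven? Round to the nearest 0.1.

399.7 RPM

Overall ratio R = 1.6429 × 0.88889 × 1.1923 × 3.4444 × 1.36 = 8.1563.
Required input speed = output speed × R = 49 × 8.1563 = 399.66 RPM.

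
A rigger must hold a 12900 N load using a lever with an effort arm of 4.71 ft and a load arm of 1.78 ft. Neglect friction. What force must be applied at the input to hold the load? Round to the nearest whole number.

4875 N

Lever MA = effort arm / load arm = 4.71/1.78 = 2.6461.
Effort = load / MA = 12900 / 2.6461 = 4875.2 N.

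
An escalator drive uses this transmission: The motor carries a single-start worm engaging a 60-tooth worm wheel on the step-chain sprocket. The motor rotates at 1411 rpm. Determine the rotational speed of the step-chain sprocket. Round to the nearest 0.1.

the motor → the step-chain sprocket (worm, 60/1): 1411 ÷ 60 = 23.517 rpm

23.5 rpm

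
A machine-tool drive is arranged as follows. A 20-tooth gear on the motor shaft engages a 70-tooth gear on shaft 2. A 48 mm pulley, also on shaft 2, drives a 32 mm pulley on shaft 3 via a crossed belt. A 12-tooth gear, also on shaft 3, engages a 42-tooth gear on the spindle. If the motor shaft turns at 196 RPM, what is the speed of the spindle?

the motor shaft → shaft 2 (gear mesh, 70/20): 196 ÷ 3.5 = 56 RPM
shaft 2 → shaft 3 (belt, 32/48): 56 ÷ 0.66667 = 84 RPM
shaft 3 → the spindle (gear mesh, 42/12): 84 ÷ 3.5 = 24 RPM

24 RPM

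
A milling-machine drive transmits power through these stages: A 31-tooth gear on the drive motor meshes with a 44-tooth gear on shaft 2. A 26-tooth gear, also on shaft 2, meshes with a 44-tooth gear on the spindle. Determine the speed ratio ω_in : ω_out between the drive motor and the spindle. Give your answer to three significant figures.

2.40

Each stage contributes driven/driver: gear mesh 44/31 = 1.4194, gear mesh 44/26 = 1.6923.
Overall: 1.4194 × 1.6923 = 2.402.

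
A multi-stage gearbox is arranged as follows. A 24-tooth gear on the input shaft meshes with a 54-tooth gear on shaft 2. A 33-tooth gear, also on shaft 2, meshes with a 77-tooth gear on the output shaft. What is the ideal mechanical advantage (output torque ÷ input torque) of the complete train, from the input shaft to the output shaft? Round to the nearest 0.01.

Each stage contributes driven/driver: gear mesh 54/24 = 2.25, gear mesh 77/33 = 2.3333.
Overall: 2.25 × 2.3333 = 5.25.

5.25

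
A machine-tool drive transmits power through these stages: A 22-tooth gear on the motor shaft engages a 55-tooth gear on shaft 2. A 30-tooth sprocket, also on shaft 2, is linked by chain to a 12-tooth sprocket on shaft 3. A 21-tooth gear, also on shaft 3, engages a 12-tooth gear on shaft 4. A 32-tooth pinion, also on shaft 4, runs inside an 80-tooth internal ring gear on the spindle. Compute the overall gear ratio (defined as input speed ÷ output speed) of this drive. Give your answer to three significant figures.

Each stage contributes driven/driver: gear mesh 55/22 = 2.5, chain 12/30 = 0.4, gear mesh 12/21 = 0.57143, internal gear 80/32 = 2.5.
Overall: 2.5 × 0.4 × 0.57143 × 2.5 = 1.4286.

1.43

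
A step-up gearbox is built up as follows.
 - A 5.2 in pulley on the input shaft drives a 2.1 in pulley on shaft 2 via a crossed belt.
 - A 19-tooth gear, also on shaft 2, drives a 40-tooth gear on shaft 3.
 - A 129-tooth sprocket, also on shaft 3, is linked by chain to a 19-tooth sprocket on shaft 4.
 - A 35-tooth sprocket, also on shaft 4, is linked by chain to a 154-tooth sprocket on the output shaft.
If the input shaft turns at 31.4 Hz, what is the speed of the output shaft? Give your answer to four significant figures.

56.99 Hz

belt 2.1/5.2 = 0.40385 → 31.4/0.40385 = 77.752 Hz
gear mesh 40/19 = 2.1053 → 77.752/2.1053 = 36.932 Hz
chain 19/129 = 0.14729 → 36.932/0.14729 = 250.75 Hz
chain 154/35 = 4.4 → 250.75/4.4 = 56.989 Hz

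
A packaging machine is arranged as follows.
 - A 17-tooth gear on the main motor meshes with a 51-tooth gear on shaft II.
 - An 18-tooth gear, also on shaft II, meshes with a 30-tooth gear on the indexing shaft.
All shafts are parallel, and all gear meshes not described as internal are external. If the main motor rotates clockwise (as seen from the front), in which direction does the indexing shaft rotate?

the main motor → shaft II: external mesh, 1 reversal → CCW.
shaft II → the indexing shaft: external mesh, 1 reversal → CW.
2 reversals in total — an even number — so the indexing shaft turns the same way as the main motor.

clockwise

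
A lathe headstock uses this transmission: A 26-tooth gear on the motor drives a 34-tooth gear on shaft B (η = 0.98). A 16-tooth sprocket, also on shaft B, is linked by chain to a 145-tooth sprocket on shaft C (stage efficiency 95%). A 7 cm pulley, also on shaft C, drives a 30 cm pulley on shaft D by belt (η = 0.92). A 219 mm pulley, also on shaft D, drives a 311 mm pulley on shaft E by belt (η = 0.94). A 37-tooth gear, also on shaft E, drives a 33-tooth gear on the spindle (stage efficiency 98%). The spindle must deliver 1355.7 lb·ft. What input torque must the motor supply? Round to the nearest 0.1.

26.7 lb·ft

Overall ratio R = 1.3077 × 9.0625 × 4.2857 × 1.4201 × 0.89189 = 64.329; overall efficiency η = 0.98 × 0.95 × 0.92 × 0.94 × 0.98 = 0.7890.
Input torque = output torque / (R × η) = 1355.7 / (64.329 × 0.7890) = 26.71 lb·ft.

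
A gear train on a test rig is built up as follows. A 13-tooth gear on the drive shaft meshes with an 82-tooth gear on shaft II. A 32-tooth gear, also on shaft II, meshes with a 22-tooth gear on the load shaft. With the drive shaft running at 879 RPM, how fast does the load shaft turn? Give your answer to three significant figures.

203 RPM

gear mesh 82/13 = 6.3077 → 879/6.3077 = 139.35 RPM
gear mesh 22/32 = 0.6875 → 139.35/0.6875 = 202.7 RPM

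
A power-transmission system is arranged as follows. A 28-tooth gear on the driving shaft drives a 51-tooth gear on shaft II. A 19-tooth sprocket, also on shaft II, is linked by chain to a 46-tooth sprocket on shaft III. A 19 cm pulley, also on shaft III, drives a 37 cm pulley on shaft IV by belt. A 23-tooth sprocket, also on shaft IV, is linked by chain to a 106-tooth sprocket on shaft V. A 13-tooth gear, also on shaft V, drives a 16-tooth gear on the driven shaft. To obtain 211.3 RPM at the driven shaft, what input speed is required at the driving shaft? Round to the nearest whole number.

10292 RPM

Overall ratio R = 1.8214 × 2.4211 × 1.9474 × 4.6087 × 1.2308 = 48.71.
Required input speed = output speed × R = 211.3 × 48.71 = 10292 RPM.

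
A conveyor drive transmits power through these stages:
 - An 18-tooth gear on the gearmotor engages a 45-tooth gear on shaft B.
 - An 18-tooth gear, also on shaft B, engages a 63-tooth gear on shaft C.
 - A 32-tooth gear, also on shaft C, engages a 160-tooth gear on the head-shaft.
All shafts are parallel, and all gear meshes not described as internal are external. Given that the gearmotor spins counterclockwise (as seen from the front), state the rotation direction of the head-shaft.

clockwise

the gearmotor → shaft B: external mesh, 1 reversal → CW.
shaft B → shaft C: external mesh, 1 reversal → CCW.
shaft C → the head-shaft: external mesh, 1 reversal → CW.
3 reversals in total — an odd number — so the head-shaft turns opposite to the gearmotor.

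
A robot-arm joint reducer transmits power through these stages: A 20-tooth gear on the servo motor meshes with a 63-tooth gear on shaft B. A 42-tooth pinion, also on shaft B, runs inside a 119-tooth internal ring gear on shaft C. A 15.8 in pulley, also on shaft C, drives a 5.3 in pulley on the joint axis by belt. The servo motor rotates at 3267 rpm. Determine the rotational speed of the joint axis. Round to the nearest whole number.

Gear mesh: ratio = 63/20 = 3.15, so shaft B turns at 3267 / 3.15 = 1037.1 rpm.
Internal gear: ratio = 119/42 = 2.8333, so shaft C turns at 1037.1 / 2.8333 = 366.05 rpm.
Belt: ratio = 5.3/15.8 = 0.33544, so the joint axis turns at 366.05 / 0.33544 = 1091.2 rpm.

1091 rpm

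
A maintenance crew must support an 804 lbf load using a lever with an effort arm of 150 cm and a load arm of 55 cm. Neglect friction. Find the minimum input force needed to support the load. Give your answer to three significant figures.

295 lbf

Lever MA = effort arm / load arm = 150/55 = 2.7273.
Effort = load / MA = 804 / 2.7273 = 294.8 lbf.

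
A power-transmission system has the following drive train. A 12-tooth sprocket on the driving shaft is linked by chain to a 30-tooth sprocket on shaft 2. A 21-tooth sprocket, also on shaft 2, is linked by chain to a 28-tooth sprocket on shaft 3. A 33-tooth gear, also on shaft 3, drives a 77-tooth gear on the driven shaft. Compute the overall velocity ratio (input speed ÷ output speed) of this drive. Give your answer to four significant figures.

Each stage contributes driven/driver: chain 30/12 = 2.5, chain 28/21 = 1.3333, gear mesh 77/33 = 2.3333.
Overall: 2.5 × 1.3333 × 2.3333 = 7.7778.

7.778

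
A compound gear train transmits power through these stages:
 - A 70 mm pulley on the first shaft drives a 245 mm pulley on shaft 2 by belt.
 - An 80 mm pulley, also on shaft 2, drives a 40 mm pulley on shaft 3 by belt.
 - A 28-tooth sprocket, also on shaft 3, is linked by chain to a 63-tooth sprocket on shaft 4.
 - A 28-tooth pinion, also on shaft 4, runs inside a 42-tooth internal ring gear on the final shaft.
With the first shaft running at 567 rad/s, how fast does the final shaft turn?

96 rad/s

the first shaft → shaft 2 (belt, 245/70): 567 ÷ 3.5 = 162 rad/s
shaft 2 → shaft 3 (belt, 40/80): 162 ÷ 0.5 = 324 rad/s
shaft 3 → shaft 4 (chain, 63/28): 324 ÷ 2.25 = 144 rad/s
shaft 4 → the final shaft (internal gear, 42/28): 144 ÷ 1.5 = 96 rad/s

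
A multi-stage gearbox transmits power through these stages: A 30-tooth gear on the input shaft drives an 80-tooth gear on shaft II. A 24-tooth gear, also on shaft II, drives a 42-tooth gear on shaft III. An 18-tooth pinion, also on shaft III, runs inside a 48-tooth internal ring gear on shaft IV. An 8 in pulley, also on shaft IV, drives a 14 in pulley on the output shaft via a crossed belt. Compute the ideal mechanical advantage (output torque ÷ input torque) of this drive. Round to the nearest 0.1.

Each stage contributes driven/driver: gear mesh 80/30 = 2.6667, gear mesh 42/24 = 1.75, internal gear 48/18 = 2.6667, belt 14/8 = 1.75.
Overall: 2.6667 × 1.75 × 2.6667 × 1.75 = 21.778.

21.8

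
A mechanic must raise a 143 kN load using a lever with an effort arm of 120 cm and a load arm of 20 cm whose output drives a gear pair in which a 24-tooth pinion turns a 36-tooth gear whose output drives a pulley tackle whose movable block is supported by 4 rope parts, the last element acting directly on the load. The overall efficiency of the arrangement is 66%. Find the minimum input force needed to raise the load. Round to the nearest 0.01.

6.02 kN

Lever MA = effort arm / load arm = 120/20 = 6.
Gear pair MA = 36/24 = 1.5.
Block-and-tackle MA = number of supporting rope parts = 4.
Combined ideal MA = 6 × 1.5 × 4 = 36.
Actual MA = 36 × 0.66 = 23.76.
Effort = load / actual MA = 143 / 23.76 = 6.0185 kN.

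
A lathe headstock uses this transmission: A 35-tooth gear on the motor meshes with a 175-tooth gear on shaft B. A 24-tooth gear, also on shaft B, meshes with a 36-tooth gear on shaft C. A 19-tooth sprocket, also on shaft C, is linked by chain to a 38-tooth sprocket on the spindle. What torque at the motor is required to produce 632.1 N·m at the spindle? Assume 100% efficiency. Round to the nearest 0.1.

Overall ratio R = 5 × 1.5 × 2 = 15.
Input torque = output torque / R = 632.1 / 15 = 42.14 N·m.

42.1 N·m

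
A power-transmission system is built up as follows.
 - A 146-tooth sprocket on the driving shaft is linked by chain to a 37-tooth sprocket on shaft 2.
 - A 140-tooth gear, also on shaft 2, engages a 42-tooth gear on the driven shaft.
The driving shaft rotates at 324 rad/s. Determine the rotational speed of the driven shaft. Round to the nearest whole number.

4262 rad/s

Chain: ratio = 37/146 = 0.25342, so shaft 2 turns at 324 / 0.25342 = 1278.5 rad/s.
Gear mesh: ratio = 42/140 = 0.3, so the driven shaft turns at 1278.5 / 0.3 = 4261.6 rad/s.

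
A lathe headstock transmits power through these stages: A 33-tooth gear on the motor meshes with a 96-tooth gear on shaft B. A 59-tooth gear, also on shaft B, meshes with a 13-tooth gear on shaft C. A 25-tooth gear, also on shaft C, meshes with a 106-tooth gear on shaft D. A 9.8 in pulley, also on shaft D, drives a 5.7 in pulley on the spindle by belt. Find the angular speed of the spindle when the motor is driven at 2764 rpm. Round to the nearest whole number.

Gear mesh: ratio = 96/33 = 2.9091, so shaft B turns at 2764 / 2.9091 = 950.12 rpm.
Gear mesh: ratio = 13/59 = 0.22034, so shaft C turns at 950.12 / 0.22034 = 4312.1 rpm.
Gear mesh: ratio = 106/25 = 4.24, so shaft D turns at 4312.1 / 4.24 = 1017 rpm.
Belt: ratio = 5.7/9.8 = 0.58163, so the spindle turns at 1017 / 0.58163 = 1748.5 rpm.

1749 rpm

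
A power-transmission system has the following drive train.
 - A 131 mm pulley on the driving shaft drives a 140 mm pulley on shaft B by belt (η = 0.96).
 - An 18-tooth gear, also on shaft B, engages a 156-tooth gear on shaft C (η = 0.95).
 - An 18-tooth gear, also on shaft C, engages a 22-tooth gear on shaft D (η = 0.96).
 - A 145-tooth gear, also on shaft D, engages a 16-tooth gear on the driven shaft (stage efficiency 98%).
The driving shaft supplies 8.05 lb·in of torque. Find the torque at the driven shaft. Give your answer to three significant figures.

Belt: ratio = 140/131 = 1.0687; torque at shaft B = 8.05 × 1.0687 × 0.96 = 8.2589 lb·in.
Gear mesh: ratio = 156/18 = 8.6667; torque at shaft C = 8.2589 × 8.6667 × 0.95 = 67.999 lb·in.
Gear mesh: ratio = 22/18 = 1.2222; torque at shaft D = 67.999 × 1.2222 × 0.96 = 79.785 lb·in.
Gear mesh: ratio = 16/145 = 0.11034; torque at the driven shaft = 79.785 × 0.11034 × 0.98 = 8.6278 lb·in.

8.63 lb·in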